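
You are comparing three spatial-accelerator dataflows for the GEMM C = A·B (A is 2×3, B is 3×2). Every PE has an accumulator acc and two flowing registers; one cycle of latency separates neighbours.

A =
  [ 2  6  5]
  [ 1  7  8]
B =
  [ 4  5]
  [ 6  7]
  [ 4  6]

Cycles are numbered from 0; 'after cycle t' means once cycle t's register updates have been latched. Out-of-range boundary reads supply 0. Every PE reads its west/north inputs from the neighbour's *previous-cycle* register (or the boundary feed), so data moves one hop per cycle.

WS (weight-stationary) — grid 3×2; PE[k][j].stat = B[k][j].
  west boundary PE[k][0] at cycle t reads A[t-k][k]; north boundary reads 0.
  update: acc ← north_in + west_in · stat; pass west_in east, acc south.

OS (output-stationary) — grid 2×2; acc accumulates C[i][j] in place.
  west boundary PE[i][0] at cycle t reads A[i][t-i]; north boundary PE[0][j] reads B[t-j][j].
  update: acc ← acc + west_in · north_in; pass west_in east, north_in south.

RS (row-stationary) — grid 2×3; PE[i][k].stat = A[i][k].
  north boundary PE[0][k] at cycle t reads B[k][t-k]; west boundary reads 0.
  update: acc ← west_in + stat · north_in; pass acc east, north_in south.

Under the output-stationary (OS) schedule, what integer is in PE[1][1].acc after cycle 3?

PE[1][1].acc = 54

OS 2×2: PE[1][1] cycle-by-cycle (with neighbour feeds):
  [0] (0,1) acc=0 (h:0 v:0)
  [0] (1,0) acc=0 (h:0 v:0)
  [0] (1,1) acc=0 (h:0 v:0)
  [1] (0,1) acc=10 (h:2 v:5)
  [1] (1,0) acc=4 (h:1 v:4)
  [1] (1,1) acc=0 (h:0 v:0)
  [2] (0,1) acc=52 (h:6 v:7)
  [2] (1,0) acc=46 (h:7 v:6)
  [2] (1,1) acc=5 (h:1 v:5)
  [3] (0,1) acc=82 (h:5 v:6)
  [3] (1,0) acc=78 (h:8 v:4)
  [3] (1,1) acc=54 (h:7 v:7)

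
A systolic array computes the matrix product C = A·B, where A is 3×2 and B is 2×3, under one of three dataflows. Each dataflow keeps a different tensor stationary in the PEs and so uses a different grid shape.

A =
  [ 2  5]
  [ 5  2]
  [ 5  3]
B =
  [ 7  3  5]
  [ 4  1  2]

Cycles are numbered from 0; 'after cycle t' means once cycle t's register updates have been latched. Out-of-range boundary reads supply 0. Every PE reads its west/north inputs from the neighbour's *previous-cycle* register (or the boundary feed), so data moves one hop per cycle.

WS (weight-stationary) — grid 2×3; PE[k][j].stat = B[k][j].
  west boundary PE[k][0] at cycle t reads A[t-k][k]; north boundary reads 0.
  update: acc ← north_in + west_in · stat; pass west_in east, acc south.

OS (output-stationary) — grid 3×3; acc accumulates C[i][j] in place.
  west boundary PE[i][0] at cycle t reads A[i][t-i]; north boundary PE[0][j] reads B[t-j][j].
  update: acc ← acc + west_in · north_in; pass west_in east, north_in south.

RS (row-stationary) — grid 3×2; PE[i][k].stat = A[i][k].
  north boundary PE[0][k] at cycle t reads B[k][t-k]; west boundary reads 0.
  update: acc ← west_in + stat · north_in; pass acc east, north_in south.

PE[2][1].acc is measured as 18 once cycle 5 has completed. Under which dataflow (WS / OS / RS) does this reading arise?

WS: PE[2][1] is outside its 2×3 grid.
OS [3×3] PE[2][1] across cycles:
  cycle 0: PE[2][1] → acc 0, east 0, south 0
  cycle 1: PE[2][1] → acc 0, east 0, south 0
  cycle 2: PE[2][1] → acc 0, east 0, south 0
  cycle 3: PE[2][1] → acc 15, east 5, south 3
  cycle 4: PE[2][1] → acc 18, east 3, south 1
  cycle 5: PE[2][1] → acc 18, east 0, south 0
RS [3×2] PE[2][1] across cycles:
  cycle 0: PE[2][1] → acc 0, east 0, south 0
  cycle 1: PE[2][1] → acc 0, east 0, south 0
  cycle 2: PE[2][1] → acc 0, east 0, south 0
  cycle 3: PE[2][1] → acc 47, east 47, south 4
  cycle 4: PE[2][1] → acc 18, east 18, south 1
  cycle 5: PE[2][1] → acc 31, east 31, south 2

dataflow = OS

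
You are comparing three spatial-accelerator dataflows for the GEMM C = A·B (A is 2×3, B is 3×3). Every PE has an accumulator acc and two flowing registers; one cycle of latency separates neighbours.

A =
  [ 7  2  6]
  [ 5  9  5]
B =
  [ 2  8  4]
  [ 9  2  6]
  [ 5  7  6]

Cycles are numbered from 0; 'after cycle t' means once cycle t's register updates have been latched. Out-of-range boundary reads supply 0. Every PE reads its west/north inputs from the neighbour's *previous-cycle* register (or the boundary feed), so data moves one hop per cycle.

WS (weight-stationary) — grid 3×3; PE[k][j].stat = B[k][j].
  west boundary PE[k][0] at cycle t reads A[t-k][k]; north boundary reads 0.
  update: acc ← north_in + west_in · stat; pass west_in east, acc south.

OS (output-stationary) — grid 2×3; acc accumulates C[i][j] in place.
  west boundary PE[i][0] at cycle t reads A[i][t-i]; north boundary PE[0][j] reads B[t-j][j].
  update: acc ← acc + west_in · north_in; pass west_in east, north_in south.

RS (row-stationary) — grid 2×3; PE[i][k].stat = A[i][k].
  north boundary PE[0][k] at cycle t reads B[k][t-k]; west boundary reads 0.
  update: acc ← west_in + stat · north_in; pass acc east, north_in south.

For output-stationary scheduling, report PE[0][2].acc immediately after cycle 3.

Tracing OS — 2×3 array, target PE[0][2]:
  c0 r0c1: 0 / 0 / 0
  c0 r0c2: 0 / 0 / 0
  c1 r0c1: 56 / 7 / 8
  c1 r0c2: 0 / 0 / 0
  c2 r0c1: 60 / 2 / 2
  c2 r0c2: 28 / 7 / 4
  c3 r0c1: 102 / 6 / 7
  c3 r0c2: 40 / 2 / 6

PE[0][2].acc = 40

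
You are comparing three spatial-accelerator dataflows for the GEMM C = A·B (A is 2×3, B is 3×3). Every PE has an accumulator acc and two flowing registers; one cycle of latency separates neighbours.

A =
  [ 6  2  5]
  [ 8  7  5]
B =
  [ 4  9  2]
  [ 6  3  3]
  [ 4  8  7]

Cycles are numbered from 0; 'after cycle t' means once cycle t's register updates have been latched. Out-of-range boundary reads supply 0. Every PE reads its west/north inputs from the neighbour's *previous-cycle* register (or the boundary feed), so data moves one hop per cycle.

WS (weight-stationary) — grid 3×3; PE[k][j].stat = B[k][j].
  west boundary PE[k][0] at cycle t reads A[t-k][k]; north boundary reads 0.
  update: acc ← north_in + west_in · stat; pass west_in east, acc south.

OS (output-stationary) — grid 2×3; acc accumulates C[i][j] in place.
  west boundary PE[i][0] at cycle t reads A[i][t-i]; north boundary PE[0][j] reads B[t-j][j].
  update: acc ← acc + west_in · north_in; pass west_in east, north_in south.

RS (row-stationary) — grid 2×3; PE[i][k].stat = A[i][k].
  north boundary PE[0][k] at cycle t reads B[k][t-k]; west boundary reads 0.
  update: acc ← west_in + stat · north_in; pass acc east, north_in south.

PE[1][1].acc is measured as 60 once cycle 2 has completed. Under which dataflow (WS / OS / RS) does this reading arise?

dataflow = WS

— WS: 3×3; PE[1][1] trace:
  after 0 — PE[1][1] acc=0, pass-E 0, pass-S 0
  after 1 — PE[1][1] acc=0, pass-E 0, pass-S 0
  after 2 — PE[1][1] acc=60, pass-E 2, pass-S 60
— OS: 2×3; PE[1][1] trace:
  after 0 — PE[1][1] acc=0, pass-E 0, pass-S 0
  after 1 — PE[1][1] acc=0, pass-E 0, pass-S 0
  after 2 — PE[1][1] acc=72, pass-E 8, pass-S 9
— RS: 2×3; PE[1][1] trace:
  after 0 — PE[1][1] acc=0, pass-E 0, pass-S 0
  after 1 — PE[1][1] acc=0, pass-E 0, pass-S 0
  after 2 — PE[1][1] acc=74, pass-E 74, pass-S 6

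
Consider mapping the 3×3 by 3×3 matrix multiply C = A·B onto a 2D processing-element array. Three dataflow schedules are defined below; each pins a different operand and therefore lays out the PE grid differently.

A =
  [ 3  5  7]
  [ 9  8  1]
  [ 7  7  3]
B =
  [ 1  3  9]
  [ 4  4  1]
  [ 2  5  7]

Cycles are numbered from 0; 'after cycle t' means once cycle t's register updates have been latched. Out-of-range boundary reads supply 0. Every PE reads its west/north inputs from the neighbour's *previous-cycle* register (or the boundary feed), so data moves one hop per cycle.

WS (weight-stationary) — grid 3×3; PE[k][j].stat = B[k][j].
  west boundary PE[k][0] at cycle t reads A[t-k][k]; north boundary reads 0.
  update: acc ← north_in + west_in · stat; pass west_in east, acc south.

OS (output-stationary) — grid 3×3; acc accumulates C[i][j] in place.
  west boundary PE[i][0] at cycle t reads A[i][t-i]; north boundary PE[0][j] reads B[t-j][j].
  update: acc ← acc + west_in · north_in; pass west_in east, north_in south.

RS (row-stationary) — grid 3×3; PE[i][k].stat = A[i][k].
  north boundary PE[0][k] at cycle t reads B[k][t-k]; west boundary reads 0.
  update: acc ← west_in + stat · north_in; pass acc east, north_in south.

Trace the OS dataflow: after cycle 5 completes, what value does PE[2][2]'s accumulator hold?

PE[2][2].acc = 70

OS on a 3×3 grid — tracing PE[2][2] and its feeders:
  after 0 — PE[1][2] acc=0, pass-E 0, pass-S 0
  after 0 — PE[2][1] acc=0, pass-E 0, pass-S 0
  after 0 — PE[2][2] acc=0, pass-E 0, pass-S 0
  after 1 — PE[1][2] acc=0, pass-E 0, pass-S 0
  after 1 — PE[2][1] acc=0, pass-E 0, pass-S 0
  after 1 — PE[2][2] acc=0, pass-E 0, pass-S 0
  after 2 — PE[1][2] acc=0, pass-E 0, pass-S 0
  after 2 — PE[2][1] acc=0, pass-E 0, pass-S 0
  after 2 — PE[2][2] acc=0, pass-E 0, pass-S 0
  after 3 — PE[1][2] acc=81, pass-E 9, pass-S 9
  after 3 — PE[2][1] acc=21, pass-E 7, pass-S 3
  after 3 — PE[2][2] acc=0, pass-E 0, pass-S 0
  after 4 — PE[1][2] acc=89, pass-E 8, pass-S 1
  after 4 — PE[2][1] acc=49, pass-E 7, pass-S 4
  after 4 — PE[2][2] acc=63, pass-E 7, pass-S 9
  after 5 — PE[1][2] acc=96, pass-E 1, pass-S 7
  after 5 — PE[2][1] acc=64, pass-E 3, pass-S 5
  after 5 — PE[2][2] acc=70, pass-E 7, pass-S 1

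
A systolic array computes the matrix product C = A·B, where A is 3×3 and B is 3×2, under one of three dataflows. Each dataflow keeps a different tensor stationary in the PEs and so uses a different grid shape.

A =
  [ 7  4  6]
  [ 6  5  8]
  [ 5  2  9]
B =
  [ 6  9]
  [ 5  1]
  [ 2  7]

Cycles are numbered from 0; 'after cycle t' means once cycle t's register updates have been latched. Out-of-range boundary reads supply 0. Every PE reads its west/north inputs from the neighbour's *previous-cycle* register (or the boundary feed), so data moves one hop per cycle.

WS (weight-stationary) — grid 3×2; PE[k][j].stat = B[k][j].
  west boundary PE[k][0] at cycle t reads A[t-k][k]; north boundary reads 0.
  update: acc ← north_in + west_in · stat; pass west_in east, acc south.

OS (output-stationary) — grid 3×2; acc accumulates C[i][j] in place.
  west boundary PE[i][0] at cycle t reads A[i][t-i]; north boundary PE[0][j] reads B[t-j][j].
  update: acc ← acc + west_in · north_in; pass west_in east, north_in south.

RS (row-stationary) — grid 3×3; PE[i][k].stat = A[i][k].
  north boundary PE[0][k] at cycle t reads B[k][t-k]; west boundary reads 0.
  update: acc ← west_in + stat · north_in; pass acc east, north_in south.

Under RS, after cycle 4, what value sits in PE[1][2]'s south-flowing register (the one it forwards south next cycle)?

RS (3×3). Following PE[1][2] plus its west/north inputs:
  after 0 — PE[0][2] acc=0, pass-E 0, pass-S 0
  after 0 — PE[1][1] acc=0, pass-E 0, pass-S 0
  after 0 — PE[1][2] acc=0, pass-E 0, pass-S 0
  after 1 — PE[0][2] acc=0, pass-E 0, pass-S 0
  after 1 — PE[1][1] acc=0, pass-E 0, pass-S 0
  after 1 — PE[1][2] acc=0, pass-E 0, pass-S 0
  after 2 — PE[0][2] acc=74, pass-E 74, pass-S 2
  after 2 — PE[1][1] acc=61, pass-E 61, pass-S 5
  after 2 — PE[1][2] acc=0, pass-E 0, pass-S 0
  after 3 — PE[0][2] acc=109, pass-E 109, pass-S 7
  after 3 — PE[1][1] acc=59, pass-E 59, pass-S 1
  after 3 — PE[1][2] acc=77, pass-E 77, pass-S 2
  after 4 — PE[0][2] acc=0, pass-E 0, pass-S 0
  after 4 — PE[1][1] acc=0, pass-E 0, pass-S 0
  after 4 — PE[1][2] acc=115, pass-E 115, pass-S 7

register = 7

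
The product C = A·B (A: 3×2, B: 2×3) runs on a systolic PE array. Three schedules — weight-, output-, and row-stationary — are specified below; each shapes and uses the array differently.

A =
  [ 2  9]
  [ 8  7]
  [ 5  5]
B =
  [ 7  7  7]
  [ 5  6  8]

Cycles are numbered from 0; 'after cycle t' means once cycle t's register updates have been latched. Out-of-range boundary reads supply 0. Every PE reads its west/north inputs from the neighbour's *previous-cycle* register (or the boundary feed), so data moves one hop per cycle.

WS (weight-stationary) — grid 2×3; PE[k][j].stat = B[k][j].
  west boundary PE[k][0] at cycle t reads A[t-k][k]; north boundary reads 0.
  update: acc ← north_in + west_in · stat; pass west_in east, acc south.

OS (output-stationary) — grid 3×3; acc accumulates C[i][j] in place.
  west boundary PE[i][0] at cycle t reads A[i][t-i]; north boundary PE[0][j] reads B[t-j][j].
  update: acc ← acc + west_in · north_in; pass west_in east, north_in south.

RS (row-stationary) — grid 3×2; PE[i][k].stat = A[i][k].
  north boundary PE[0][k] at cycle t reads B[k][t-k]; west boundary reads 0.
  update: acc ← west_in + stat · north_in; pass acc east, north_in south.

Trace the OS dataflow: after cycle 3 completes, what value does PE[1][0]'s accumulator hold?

PE[1][0].acc = 91

Tracing OS — 3×3 array, target PE[1][0]:
  cycle 0: PE[0][0] → acc 14, east 2, south 7
  cycle 0: PE[1][0] → acc 0, east 0, south 0
  cycle 1: PE[0][0] → acc 59, east 9, south 5
  cycle 1: PE[1][0] → acc 56, east 8, south 7
  cycle 2: PE[0][0] → acc 59, east 0, south 0
  cycle 2: PE[1][0] → acc 91, east 7, south 5
  cycle 3: PE[0][0] → acc 59, east 0, south 0
  cycle 3: PE[1][0] → acc 91, east 0, south 0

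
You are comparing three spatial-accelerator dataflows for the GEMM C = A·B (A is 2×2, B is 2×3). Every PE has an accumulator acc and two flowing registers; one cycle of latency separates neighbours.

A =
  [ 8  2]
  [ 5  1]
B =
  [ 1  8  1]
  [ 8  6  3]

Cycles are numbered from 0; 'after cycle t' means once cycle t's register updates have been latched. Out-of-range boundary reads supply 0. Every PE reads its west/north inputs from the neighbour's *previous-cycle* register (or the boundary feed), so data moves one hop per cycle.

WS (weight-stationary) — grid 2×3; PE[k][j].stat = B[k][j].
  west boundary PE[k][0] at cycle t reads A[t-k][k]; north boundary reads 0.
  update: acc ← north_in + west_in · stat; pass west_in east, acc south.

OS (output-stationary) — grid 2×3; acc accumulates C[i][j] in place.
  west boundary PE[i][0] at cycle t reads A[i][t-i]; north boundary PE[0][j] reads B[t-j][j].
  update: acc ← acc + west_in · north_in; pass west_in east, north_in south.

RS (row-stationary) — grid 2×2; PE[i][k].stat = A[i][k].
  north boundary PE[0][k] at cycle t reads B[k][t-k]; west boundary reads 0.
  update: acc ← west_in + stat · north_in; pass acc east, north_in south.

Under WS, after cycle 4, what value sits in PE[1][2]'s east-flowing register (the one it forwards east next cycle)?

register = 1

WS 2×3: PE[1][2] cycle-by-cycle (with neighbour feeds):
  cycle 0: PE[0][2] → acc 0, east 0, south 0
  cycle 0: PE[1][1] → acc 0, east 0, south 0
  cycle 0: PE[1][2] → acc 0, east 0, south 0
  cycle 1: PE[0][2] → acc 0, east 0, south 0
  cycle 1: PE[1][1] → acc 0, east 0, south 0
  cycle 1: PE[1][2] → acc 0, east 0, south 0
  cycle 2: PE[0][2] → acc 8, east 8, south 8
  cycle 2: PE[1][1] → acc 76, east 2, south 76
  cycle 2: PE[1][2] → acc 0, east 0, south 0
  cycle 3: PE[0][2] → acc 5, east 5, south 5
  cycle 3: PE[1][1] → acc 46, east 1, south 46
  cycle 3: PE[1][2] → acc 14, east 2, south 14
  cycle 4: PE[0][2] → acc 0, east 0, south 0
  cycle 4: PE[1][1] → acc 0, east 0, south 0
  cycle 4: PE[1][2] → acc 8, east 1, south 8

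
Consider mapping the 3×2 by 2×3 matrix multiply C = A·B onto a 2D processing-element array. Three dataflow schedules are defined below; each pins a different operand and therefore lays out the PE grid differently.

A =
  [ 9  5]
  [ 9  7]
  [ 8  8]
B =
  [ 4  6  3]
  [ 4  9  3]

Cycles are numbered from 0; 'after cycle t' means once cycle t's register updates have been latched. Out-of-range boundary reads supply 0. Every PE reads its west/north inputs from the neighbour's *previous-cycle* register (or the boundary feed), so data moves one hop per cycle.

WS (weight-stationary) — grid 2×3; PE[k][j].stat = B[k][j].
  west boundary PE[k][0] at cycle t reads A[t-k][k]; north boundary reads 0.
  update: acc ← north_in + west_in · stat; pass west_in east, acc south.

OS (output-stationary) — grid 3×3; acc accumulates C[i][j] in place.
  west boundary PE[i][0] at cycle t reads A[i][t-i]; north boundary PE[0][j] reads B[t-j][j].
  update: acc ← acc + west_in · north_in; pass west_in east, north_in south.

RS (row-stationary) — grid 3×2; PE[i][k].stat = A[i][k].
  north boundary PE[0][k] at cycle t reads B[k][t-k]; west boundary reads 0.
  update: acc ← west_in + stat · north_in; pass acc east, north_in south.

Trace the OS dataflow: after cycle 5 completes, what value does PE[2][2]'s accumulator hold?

OS 3×3: PE[2][2] cycle-by-cycle (with neighbour feeds):
  t=0 PE[1][2]: acc=0 h=0 v=0
  t=0 PE[2][1]: acc=0 h=0 v=0
  t=0 PE[2][2]: acc=0 h=0 v=0
  t=1 PE[1][2]: acc=0 h=0 v=0
  t=1 PE[2][1]: acc=0 h=0 v=0
  t=1 PE[2][2]: acc=0 h=0 v=0
  t=2 PE[1][2]: acc=0 h=0 v=0
  t=2 PE[2][1]: acc=0 h=0 v=0
  t=2 PE[2][2]: acc=0 h=0 v=0
  t=3 PE[1][2]: acc=27 h=9 v=3
  t=3 PE[2][1]: acc=48 h=8 v=6
  t=3 PE[2][2]: acc=0 h=0 v=0
  t=4 PE[1][2]: acc=48 h=7 v=3
  t=4 PE[2][1]: acc=120 h=8 v=9
  t=4 PE[2][2]: acc=24 h=8 v=3
  t=5 PE[1][2]: acc=48 h=0 v=0
  t=5 PE[2][1]: acc=120 h=0 v=0
  t=5 PE[2][2]: acc=48 h=8 v=3

PE[2][2].acc = 48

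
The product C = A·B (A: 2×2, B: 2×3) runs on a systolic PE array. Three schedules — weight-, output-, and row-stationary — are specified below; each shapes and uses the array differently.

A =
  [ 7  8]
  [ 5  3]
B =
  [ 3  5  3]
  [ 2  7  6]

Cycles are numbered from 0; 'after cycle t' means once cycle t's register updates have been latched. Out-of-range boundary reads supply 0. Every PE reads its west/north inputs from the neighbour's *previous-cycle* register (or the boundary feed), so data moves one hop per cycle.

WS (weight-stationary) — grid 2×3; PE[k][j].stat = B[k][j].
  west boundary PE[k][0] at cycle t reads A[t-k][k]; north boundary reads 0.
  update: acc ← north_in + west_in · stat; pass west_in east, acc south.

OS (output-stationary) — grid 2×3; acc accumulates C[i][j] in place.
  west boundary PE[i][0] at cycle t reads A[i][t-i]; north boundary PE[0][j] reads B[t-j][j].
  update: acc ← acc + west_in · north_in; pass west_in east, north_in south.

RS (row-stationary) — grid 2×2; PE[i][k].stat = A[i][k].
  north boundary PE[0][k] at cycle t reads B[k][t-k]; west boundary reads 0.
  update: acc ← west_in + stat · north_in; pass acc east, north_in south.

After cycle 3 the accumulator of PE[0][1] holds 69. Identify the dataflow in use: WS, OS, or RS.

— WS: 2×3; PE[0][1] trace:
  @0  [0,1]  acc 0  |  →0  ↓0
  @1  [0,1]  acc 35  |  →7  ↓35
  @2  [0,1]  acc 25  |  →5  ↓25
  @3  [0,1]  acc 0  |  →0  ↓0
— OS: 2×3; PE[0][1] trace:
  @0  [0,1]  acc 0  |  →0  ↓0
  @1  [0,1]  acc 35  |  →7  ↓5
  @2  [0,1]  acc 91  |  →8  ↓7
  @3  [0,1]  acc 91  |  →0  ↓0
— RS: 2×2; PE[0][1] trace:
  @0  [0,1]  acc 0  |  →0  ↓0
  @1  [0,1]  acc 37  |  →37  ↓2
  @2  [0,1]  acc 91  |  →91  ↓7
  @3  [0,1]  acc 69  |  →69  ↓6

dataflow = RS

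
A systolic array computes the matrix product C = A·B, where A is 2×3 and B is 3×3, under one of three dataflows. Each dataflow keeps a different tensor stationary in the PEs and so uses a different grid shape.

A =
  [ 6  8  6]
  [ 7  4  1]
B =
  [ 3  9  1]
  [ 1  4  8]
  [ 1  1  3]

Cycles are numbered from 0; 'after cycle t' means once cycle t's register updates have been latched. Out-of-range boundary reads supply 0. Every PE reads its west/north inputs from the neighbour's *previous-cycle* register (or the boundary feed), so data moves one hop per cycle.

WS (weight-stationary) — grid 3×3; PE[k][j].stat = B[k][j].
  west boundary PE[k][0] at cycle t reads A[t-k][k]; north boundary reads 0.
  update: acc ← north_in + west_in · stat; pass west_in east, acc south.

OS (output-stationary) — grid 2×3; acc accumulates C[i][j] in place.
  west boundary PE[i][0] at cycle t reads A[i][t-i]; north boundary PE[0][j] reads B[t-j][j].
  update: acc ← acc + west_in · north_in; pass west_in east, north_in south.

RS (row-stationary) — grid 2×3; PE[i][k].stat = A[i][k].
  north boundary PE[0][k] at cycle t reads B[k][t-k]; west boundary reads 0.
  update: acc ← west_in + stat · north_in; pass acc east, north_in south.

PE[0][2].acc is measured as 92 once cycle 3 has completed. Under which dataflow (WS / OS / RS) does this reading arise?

dataflow = RS

— WS: 3×3; PE[0][2] trace:
  0: (0,2).acc=0  regs=<0,0>
  1: (0,2).acc=0  regs=<0,0>
  2: (0,2).acc=6  regs=<6,6>
  3: (0,2).acc=7  regs=<7,7>
— OS: 2×3; PE[0][2] trace:
  0: (0,2).acc=0  regs=<0,0>
  1: (0,2).acc=0  regs=<0,0>
  2: (0,2).acc=6  regs=<6,1>
  3: (0,2).acc=70  regs=<8,8>
— RS: 2×3; PE[0][2] trace:
  0: (0,2).acc=0  regs=<0,0>
  1: (0,2).acc=0  regs=<0,0>
  2: (0,2).acc=32  regs=<32,1>
  3: (0,2).acc=92  regs=<92,1>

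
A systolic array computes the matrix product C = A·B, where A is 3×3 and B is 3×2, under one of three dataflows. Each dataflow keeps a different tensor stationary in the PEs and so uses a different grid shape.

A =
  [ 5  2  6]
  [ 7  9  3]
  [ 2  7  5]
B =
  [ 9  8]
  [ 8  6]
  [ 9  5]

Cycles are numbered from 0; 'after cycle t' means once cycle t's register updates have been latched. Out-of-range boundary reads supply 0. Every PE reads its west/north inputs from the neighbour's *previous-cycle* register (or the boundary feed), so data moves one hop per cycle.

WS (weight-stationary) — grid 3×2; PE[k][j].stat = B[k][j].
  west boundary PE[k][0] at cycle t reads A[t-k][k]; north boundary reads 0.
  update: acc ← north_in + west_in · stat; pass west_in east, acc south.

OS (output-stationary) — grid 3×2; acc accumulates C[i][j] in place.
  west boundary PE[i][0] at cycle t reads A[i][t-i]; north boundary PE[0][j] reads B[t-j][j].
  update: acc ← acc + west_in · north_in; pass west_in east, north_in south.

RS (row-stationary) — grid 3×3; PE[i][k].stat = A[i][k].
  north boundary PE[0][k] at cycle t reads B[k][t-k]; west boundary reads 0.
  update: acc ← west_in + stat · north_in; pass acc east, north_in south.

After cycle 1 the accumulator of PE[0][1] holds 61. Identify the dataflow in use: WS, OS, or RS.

dataflow = RS

Under WS (3×2), PE[0][1]:
  cycle 0: PE[0][1] → acc 0, east 0, south 0
  cycle 1: PE[0][1] → acc 40, east 5, south 40
Under OS (3×2), PE[0][1]:
  cycle 0: PE[0][1] → acc 0, east 0, south 0
  cycle 1: PE[0][1] → acc 40, east 5, south 8
Under RS (3×3), PE[0][1]:
  cycle 0: PE[0][1] → acc 0, east 0, south 0
  cycle 1: PE[0][1] → acc 61, east 61, south 8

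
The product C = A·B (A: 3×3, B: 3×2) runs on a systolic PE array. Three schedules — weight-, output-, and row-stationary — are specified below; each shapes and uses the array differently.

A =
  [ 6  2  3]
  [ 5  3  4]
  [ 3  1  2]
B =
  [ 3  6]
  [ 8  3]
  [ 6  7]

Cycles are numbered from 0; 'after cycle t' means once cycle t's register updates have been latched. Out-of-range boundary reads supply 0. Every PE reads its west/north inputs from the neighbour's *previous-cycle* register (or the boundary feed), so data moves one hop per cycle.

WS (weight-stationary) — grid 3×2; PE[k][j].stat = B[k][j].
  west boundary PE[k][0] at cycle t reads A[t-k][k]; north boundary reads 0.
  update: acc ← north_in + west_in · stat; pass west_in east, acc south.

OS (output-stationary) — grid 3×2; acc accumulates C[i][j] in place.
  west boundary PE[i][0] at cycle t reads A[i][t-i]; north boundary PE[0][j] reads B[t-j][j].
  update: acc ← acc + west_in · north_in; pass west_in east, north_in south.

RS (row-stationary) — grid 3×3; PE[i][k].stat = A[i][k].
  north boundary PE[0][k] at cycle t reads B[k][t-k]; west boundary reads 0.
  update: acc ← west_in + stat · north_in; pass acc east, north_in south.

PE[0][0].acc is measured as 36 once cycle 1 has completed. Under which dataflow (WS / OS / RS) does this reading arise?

dataflow = RS

— WS: 3×2; PE[0][0] trace:
  step 0 · PE0,0: acc=18; fwd→6 fwd↓18
  step 1 · PE0,0: acc=15; fwd→5 fwd↓15
— OS: 3×2; PE[0][0] trace:
  step 0 · PE0,0: acc=18; fwd→6 fwd↓3
  step 1 · PE0,0: acc=34; fwd→2 fwd↓8
— RS: 3×3; PE[0][0] trace:
  step 0 · PE0,0: acc=18; fwd→18 fwd↓3
  step 1 · PE0,0: acc=36; fwd→36 fwd↓6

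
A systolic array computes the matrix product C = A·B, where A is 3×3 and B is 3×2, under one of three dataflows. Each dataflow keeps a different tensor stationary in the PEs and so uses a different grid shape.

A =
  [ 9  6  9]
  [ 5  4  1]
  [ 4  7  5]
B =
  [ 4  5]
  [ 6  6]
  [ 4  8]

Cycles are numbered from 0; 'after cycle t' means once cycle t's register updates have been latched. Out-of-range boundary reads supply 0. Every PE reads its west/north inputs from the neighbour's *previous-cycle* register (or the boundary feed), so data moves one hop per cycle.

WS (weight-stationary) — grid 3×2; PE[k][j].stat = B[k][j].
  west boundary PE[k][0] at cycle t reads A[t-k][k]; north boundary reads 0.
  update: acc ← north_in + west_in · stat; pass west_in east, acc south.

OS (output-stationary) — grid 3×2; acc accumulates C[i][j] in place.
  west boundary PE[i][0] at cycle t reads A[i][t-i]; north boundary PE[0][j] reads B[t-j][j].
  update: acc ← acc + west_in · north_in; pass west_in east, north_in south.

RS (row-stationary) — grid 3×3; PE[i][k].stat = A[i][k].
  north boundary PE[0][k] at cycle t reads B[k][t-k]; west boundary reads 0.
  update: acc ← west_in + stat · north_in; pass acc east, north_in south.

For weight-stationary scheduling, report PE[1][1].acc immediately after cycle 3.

PE[1][1].acc = 49

WS (3×2). Following PE[1][1] plus its west/north inputs:
  0: (0,1).acc=0  regs=<0,0>
  0: (1,0).acc=0  regs=<0,0>
  0: (1,1).acc=0  regs=<0,0>
  1: (0,1).acc=45  regs=<9,45>
  1: (1,0).acc=72  regs=<6,72>
  1: (1,1).acc=0  regs=<0,0>
  2: (0,1).acc=25  regs=<5,25>
  2: (1,0).acc=44  regs=<4,44>
  2: (1,1).acc=81  regs=<6,81>
  3: (0,1).acc=20  regs=<4,20>
  3: (1,0).acc=58  regs=<7,58>
  3: (1,1).acc=49  regs=<4,49>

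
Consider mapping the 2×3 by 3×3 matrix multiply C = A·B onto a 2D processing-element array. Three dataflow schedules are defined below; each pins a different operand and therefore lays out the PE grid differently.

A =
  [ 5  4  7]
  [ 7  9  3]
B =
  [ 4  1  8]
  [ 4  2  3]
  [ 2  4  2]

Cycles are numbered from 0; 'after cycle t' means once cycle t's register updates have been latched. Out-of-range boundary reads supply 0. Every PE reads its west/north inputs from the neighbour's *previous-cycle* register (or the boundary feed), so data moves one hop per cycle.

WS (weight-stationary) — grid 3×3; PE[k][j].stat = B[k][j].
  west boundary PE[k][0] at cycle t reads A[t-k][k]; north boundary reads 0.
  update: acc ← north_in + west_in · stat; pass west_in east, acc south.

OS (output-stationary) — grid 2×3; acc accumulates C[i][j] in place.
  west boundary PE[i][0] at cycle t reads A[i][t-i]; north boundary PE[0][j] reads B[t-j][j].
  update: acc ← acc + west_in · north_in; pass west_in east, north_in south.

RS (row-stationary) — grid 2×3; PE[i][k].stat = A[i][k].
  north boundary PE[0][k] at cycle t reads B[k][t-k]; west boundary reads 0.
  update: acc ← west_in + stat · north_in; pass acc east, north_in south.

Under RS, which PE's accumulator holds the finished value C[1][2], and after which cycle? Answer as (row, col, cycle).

Under RS, C[1][2] lands at PE[1][2]:
  0: (1,2).acc=0  regs=<0,0>
  1: (1,2).acc=0  regs=<0,0>
  2: (1,2).acc=0  regs=<0,0>
  3: (1,2).acc=70  regs=<70,2>
  4: (1,2).acc=37  regs=<37,4>
  5: (1,2).acc=89  regs=<89,2>

(row, col, cycle) = (1, 2, 5)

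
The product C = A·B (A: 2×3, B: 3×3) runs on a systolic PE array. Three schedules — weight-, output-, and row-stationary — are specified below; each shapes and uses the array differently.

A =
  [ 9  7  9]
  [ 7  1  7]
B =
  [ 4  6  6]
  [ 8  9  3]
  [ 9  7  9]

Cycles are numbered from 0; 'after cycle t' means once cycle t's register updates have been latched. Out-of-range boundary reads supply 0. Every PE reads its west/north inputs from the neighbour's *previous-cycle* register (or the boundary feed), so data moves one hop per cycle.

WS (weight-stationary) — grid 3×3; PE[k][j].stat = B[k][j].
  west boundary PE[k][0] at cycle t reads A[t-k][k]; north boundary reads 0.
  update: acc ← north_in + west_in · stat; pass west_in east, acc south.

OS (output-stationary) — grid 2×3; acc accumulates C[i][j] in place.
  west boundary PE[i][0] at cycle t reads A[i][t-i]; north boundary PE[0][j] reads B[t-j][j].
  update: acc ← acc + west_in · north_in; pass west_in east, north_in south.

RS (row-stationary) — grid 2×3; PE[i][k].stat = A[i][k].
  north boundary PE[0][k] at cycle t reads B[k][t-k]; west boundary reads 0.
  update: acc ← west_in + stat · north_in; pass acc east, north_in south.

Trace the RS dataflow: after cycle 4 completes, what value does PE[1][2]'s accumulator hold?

PE[1][2].acc = 100

Tracing RS — 2×3 array, target PE[1][2]:
  t=0 PE[0][2]: acc=0 h=0 v=0
  t=0 PE[1][1]: acc=0 h=0 v=0
  t=0 PE[1][2]: acc=0 h=0 v=0
  t=1 PE[0][2]: acc=0 h=0 v=0
  t=1 PE[1][1]: acc=0 h=0 v=0
  t=1 PE[1][2]: acc=0 h=0 v=0
  t=2 PE[0][2]: acc=173 h=173 v=9
  t=2 PE[1][1]: acc=36 h=36 v=8
  t=2 PE[1][2]: acc=0 h=0 v=0
  t=3 PE[0][2]: acc=180 h=180 v=7
  t=3 PE[1][1]: acc=51 h=51 v=9
  t=3 PE[1][2]: acc=99 h=99 v=9
  t=4 PE[0][2]: acc=156 h=156 v=9
  t=4 PE[1][1]: acc=45 h=45 v=3
  t=4 PE[1][2]: acc=100 h=100 v=7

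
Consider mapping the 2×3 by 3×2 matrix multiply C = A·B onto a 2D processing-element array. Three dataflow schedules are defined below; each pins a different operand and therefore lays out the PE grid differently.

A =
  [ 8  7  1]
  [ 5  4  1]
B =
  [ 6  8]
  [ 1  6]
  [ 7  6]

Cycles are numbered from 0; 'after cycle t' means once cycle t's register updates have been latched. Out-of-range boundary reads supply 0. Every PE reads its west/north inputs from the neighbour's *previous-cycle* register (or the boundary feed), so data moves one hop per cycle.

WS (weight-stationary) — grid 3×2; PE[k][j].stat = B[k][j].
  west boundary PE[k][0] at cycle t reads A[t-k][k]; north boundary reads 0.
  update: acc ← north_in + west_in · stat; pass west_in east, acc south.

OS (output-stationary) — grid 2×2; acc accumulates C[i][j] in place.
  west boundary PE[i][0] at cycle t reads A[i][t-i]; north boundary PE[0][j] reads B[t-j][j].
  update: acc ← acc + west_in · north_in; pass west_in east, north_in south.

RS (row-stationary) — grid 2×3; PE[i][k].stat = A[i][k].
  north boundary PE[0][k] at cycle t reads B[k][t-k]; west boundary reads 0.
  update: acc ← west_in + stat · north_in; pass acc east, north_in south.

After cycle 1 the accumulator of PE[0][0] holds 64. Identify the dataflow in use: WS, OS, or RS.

WS [3×2] PE[0][0] across cycles:
  after 0 — PE[0][0] acc=48, pass-E 8, pass-S 48
  after 1 — PE[0][0] acc=30, pass-E 5, pass-S 30
OS [2×2] PE[0][0] across cycles:
  after 0 — PE[0][0] acc=48, pass-E 8, pass-S 6
  after 1 — PE[0][0] acc=55, pass-E 7, pass-S 1
RS [2×3] PE[0][0] across cycles:
  after 0 — PE[0][0] acc=48, pass-E 48, pass-S 6
  after 1 — PE[0][0] acc=64, pass-E 64, pass-S 8

dataflow = RS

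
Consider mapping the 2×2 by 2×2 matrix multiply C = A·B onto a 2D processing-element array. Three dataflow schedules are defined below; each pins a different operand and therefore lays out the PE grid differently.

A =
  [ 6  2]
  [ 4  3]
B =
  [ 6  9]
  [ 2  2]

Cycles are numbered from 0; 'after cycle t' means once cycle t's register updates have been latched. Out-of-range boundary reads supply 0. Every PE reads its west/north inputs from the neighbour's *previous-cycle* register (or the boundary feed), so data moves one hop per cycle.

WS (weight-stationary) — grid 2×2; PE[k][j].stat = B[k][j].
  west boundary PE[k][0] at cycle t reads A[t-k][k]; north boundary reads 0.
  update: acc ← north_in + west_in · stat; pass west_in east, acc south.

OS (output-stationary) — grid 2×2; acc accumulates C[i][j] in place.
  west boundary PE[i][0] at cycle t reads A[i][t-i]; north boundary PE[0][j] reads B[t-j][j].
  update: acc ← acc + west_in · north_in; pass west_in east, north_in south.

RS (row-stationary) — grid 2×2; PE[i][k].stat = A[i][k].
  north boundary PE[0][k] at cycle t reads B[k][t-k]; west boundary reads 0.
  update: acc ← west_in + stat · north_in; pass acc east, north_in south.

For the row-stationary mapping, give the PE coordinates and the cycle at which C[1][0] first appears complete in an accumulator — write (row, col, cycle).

RS — PE[1][1] is where C[1][0] collects:
  t=0 PE[1][1]: acc=0 h=0 v=0
  t=1 PE[1][1]: acc=0 h=0 v=0
  t=2 PE[1][1]: acc=30 h=30 v=2

(row, col, cycle) = (1, 1, 2)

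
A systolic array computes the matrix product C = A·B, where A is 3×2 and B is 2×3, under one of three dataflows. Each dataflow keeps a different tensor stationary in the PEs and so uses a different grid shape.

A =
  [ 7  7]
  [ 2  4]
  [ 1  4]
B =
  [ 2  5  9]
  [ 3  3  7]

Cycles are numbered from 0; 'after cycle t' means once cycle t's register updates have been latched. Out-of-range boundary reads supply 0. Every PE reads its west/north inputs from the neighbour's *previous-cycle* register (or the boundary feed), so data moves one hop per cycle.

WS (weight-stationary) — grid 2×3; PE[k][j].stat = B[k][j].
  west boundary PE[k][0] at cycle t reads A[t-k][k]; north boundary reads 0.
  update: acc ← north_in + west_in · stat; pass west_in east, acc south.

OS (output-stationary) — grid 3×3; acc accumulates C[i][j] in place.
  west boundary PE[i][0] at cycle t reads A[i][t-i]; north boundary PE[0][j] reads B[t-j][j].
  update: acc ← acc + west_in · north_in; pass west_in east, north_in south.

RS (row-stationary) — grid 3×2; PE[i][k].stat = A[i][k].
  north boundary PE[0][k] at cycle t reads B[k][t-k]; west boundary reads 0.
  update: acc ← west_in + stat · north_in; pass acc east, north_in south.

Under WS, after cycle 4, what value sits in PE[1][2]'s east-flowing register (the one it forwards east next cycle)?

register = 4

WS 2×3: PE[1][2] cycle-by-cycle (with neighbour feeds):
  [0] (0,2) acc=0 (h:0 v:0)
  [0] (1,1) acc=0 (h:0 v:0)
  [0] (1,2) acc=0 (h:0 v:0)
  [1] (0,2) acc=0 (h:0 v:0)
  [1] (1,1) acc=0 (h:0 v:0)
  [1] (1,2) acc=0 (h:0 v:0)
  [2] (0,2) acc=63 (h:7 v:63)
  [2] (1,1) acc=56 (h:7 v:56)
  [2] (1,2) acc=0 (h:0 v:0)
  [3] (0,2) acc=18 (h:2 v:18)
  [3] (1,1) acc=22 (h:4 v:22)
  [3] (1,2) acc=112 (h:7 v:112)
  [4] (0,2) acc=9 (h:1 v:9)
  [4] (1,1) acc=17 (h:4 v:17)
  [4] (1,2) acc=46 (h:4 v:46)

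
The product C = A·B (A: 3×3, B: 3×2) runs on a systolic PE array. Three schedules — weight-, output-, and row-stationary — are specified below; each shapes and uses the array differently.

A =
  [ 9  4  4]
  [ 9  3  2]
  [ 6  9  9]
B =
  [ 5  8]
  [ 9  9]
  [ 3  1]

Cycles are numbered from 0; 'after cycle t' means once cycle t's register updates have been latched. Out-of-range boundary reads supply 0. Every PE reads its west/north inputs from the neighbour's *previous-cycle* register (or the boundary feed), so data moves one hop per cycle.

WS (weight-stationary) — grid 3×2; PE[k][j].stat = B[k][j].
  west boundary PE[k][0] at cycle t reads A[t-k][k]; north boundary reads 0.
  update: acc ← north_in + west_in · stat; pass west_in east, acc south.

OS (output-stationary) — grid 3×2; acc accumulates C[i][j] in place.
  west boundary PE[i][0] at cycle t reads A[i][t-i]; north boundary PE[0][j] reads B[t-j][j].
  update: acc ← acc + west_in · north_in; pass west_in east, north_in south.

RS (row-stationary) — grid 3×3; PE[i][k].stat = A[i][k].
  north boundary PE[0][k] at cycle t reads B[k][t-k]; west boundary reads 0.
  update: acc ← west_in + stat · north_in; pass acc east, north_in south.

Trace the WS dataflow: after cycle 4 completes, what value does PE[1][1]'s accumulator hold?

Tracing WS — 3×2 array, target PE[1][1]:
  cycle 0: PE[0][1] → acc 0, east 0, south 0
  cycle 0: PE[1][0] → acc 0, east 0, south 0
  cycle 0: PE[1][1] → acc 0, east 0, south 0
  cycle 1: PE[0][1] → acc 72, east 9, south 72
  cycle 1: PE[1][0] → acc 81, east 4, south 81
  cycle 1: PE[1][1] → acc 0, east 0, south 0
  cycle 2: PE[0][1] → acc 72, east 9, south 72
  cycle 2: PE[1][0] → acc 72, east 3, south 72
  cycle 2: PE[1][1] → acc 108, east 4, south 108
  cycle 3: PE[0][1] → acc 48, east 6, south 48
  cycle 3: PE[1][0] → acc 111, east 9, south 111
  cycle 3: PE[1][1] → acc 99, east 3, south 99
  cycle 4: PE[0][1] → acc 0, east 0, south 0
  cycle 4: PE[1][0] → acc 0, east 0, south 0
  cycle 4: PE[1][1] → acc 129, east 9, south 129

PE[1][1].acc = 129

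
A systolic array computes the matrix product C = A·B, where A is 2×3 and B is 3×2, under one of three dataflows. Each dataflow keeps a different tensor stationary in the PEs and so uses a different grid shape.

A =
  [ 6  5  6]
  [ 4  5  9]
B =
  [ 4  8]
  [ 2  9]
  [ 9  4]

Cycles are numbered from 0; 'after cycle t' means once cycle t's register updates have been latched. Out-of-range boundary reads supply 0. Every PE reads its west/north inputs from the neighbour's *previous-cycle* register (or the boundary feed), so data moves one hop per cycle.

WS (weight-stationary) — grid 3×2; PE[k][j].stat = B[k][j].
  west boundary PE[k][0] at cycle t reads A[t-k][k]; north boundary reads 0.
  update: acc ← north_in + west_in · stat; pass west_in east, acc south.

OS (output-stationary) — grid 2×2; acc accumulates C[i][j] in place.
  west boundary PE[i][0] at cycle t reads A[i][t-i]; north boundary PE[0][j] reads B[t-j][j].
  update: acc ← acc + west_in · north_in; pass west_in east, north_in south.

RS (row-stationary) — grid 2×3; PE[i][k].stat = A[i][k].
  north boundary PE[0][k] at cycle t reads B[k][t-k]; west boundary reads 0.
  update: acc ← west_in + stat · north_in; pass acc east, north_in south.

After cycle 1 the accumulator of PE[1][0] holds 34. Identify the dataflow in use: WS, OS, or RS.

Under WS (3×2), PE[1][0]:
  t=0 PE[1][0]: acc=0 h=0 v=0
  t=1 PE[1][0]: acc=34 h=5 v=34
Under OS (2×2), PE[1][0]:
  t=0 PE[1][0]: acc=0 h=0 v=0
  t=1 PE[1][0]: acc=16 h=4 v=4
Under RS (2×3), PE[1][0]:
  t=0 PE[1][0]: acc=0 h=0 v=0
  t=1 PE[1][0]: acc=16 h=16 v=4

dataflow = WS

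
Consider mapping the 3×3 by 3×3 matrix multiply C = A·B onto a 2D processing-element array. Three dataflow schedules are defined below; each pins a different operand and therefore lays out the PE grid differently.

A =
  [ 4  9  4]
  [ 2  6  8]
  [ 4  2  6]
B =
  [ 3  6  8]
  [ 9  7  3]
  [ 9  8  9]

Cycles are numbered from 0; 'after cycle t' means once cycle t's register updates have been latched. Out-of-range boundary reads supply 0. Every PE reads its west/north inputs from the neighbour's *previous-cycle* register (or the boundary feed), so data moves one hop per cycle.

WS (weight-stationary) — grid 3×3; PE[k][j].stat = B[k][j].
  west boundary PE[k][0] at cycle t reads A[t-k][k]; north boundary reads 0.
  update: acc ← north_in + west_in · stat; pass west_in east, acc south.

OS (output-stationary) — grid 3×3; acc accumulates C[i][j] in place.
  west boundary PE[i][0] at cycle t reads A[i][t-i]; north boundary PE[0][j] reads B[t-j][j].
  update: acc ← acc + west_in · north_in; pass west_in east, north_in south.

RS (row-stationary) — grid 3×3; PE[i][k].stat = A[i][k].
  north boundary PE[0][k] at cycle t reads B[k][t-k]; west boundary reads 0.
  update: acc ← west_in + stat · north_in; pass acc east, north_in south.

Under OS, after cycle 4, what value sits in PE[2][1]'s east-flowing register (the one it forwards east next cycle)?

OS (3×3). Following PE[2][1] plus its west/north inputs:
  [0] (1,1) acc=0 (h:0 v:0)
  [0] (2,0) acc=0 (h:0 v:0)
  [0] (2,1) acc=0 (h:0 v:0)
  [1] (1,1) acc=0 (h:0 v:0)
  [1] (2,0) acc=0 (h:0 v:0)
  [1] (2,1) acc=0 (h:0 v:0)
  [2] (1,1) acc=12 (h:2 v:6)
  [2] (2,0) acc=12 (h:4 v:3)
  [2] (2,1) acc=0 (h:0 v:0)
  [3] (1,1) acc=54 (h:6 v:7)
  [3] (2,0) acc=30 (h:2 v:9)
  [3] (2,1) acc=24 (h:4 v:6)
  [4] (1,1) acc=118 (h:8 v:8)
  [4] (2,0) acc=84 (h:6 v:9)
  [4] (2,1) acc=38 (h:2 v:7)

register = 2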